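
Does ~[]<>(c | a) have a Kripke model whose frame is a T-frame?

Satisfiable (open branch found)

1. ~[]<>(c | a), w0
2. ~<>(c | a), w1
3. ~(c | a), w1
4. ~c, w1
5. ~a, w1
Accessibility: w0Rw0, w0Rw1, w1Rw1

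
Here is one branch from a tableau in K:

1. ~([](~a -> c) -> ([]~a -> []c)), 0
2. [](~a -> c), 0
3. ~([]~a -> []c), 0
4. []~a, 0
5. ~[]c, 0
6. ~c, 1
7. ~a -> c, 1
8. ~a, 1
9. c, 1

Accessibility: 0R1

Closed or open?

Both c and ~c appear at 1.

Closed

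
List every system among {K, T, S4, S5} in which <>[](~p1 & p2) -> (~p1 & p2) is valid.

S5

S5-tableau for the negation ~(<>[](~p1 & p2) -> (~p1 & p2)):
1. ~(<>[](~p1 & p2) -> (~p1 & p2)), u
2. <>[](~p1 & p2), u   [~->-rule on 1]
3. ~(~p1 & p2), u   [~->-rule on 1]
4. ~p2, u   [~&-rule on 3 (branches; this branch)]
5. [](~p1 & p2), v   [<>-rule on 2: fresh world v, uRv]
6. ~p1 & p2, u   [[]-rule on 5 via vRu]
7. ~p1, u   [&-rule on 6]
8. p2, u   [&-rule on 6]
Accessibility: uRu, uRv, vRu, vRv
Branch closes: p2 and ~p2 both at u.
Every branch closes (one shown): valid in S5.
S4-tableau for the negation ~(<>[](~p1 & p2) -> (~p1 & p2)):
1. ~(<>[](~p1 & p2) -> (~p1 & p2)), u
2. <>[](~p1 & p2), u   [~->-rule on 1]
3. ~(~p1 & p2), u   [~->-rule on 1]
4. ~p2, u   [~&-rule on 3 (branches; this branch)]
5. [](~p1 & p2), v   [<>-rule on 2: fresh world v, uRv]
6. ~p1 & p2, v   [[]-rule on 5 via vRv]
7. ~p1, v   [&-rule on 6]
8. p2, v   [&-rule on 6]
Accessibility: uRu, uRv, vRv
Complete open branch: countermodel on an S4-frame, so not valid in S4, nor in K, T (the same frame is also a K-frame and a T-frame).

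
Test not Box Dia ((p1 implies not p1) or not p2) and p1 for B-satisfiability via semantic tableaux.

Satisfiable (open branch found)

1. not Box Dia ((p1 implies not p1) or not p2) and p1, u
2. not Box Dia ((p1 implies not p1) or not p2), u   [and-rule on 1]
3. p1, u   [and-rule on 1]
4. not Dia ((p1 implies not p1) or not p2), v   [neg-Box-rule on 2: fresh world v, uRv]
5. not ((p1 implies not p1) or not p2), u   [neg-Dia-rule on 4 via vRu]
6. not (p1 implies not p1), u   [neg-or-rule on 5]
7. p2, u   [neg-or-rule on 5]
8. not ((p1 implies not p1) or not p2), v   [neg-Dia-rule on 4 via vRv]
9. not (p1 implies not p1), v   [neg-or-rule on 8]
10. p2, v   [neg-or-rule on 8]
11. p1, v   [neg-implies-rule on 9]
Accessibility: uRu, uRv, vRu, vRv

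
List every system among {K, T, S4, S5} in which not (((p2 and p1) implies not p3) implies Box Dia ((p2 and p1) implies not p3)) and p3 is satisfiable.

K, T, S4

S4-tableau for the formula:
1. not (((p2 and p1) implies not p3) implies Box Dia ((p2 and p1) implies not p3)) and p3, 0
2. not (((p2 and p1) implies not p3) implies Box Dia ((p2 and p1) implies not p3)), 0   [and-rule on 1]
3. p3, 0   [and-rule on 1]
4. (p2 and p1) implies not p3, 0   [neg-implies-rule on 2]
5. not Box Dia ((p2 and p1) implies not p3), 0   [neg-implies-rule on 2]
6. not (p2 and p1), 0   [implies-rule on 4 (branches; this branch)]
7. not p1, 0   [neg-and-rule on 6 (branches; this branch)]
8. not Dia ((p2 and p1) implies not p3), 1   [neg-Box-rule on 5: fresh world 1, 0R1]
9. not ((p2 and p1) implies not p3), 1   [neg-Dia-rule on 8 via 1R1]
10. p2 and p1, 1   [neg-implies-rule on 9]
11. p3, 1   [neg-implies-rule on 9]
12. p2, 1   [and-rule on 10]
13. p1, 1   [and-rule on 10]
Accessibility: 0R0, 0R1, 1R1
Complete open branch: satisfiable in S4, hence also in K, T (this S4-model is also a K-model and a T-model).
S5-tableau for the formula:
1. not (((p2 and p1) implies not p3) implies Box Dia ((p2 and p1) implies not p3)) and p3, 0
2. not (((p2 and p1) implies not p3) implies Box Dia ((p2 and p1) implies not p3)), 0   [and-rule on 1]
3. p3, 0   [and-rule on 1]
4. (p2 and p1) implies not p3, 0   [neg-implies-rule on 2]
5. not Box Dia ((p2 and p1) implies not p3), 0   [neg-implies-rule on 2]
6. not (p2 and p1), 0   [implies-rule on 4 (branches; this branch)]
7. not p1, 0   [neg-and-rule on 6 (branches; this branch)]
8. not Dia ((p2 and p1) implies not p3), 1   [neg-Box-rule on 5: fresh world 1, 0R1]
9. not ((p2 and p1) implies not p3), 0   [neg-Dia-rule on 8 via 1R0]
10. p2 and p1, 0   [neg-implies-rule on 9]
11. p2, 0   [and-rule on 10]
12. p1, 0   [and-rule on 10]
Accessibility: 0R0, 0R1, 1R0, 1R1
Branch closes: p1 and not p1 both at 0.
Every branch closes (one shown): unsatisfiable in S5.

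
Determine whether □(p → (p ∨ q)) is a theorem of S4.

Valid

Tableau for the negation ¬□(p → (p ∨ q)):
1. ¬□(p → (p ∨ q)), u
2. ¬(p → (p ∨ q)), v   [¬□-rule on 1: fresh world v, uRv]
3. p, v   [¬→-rule on 2]
4. ¬(p ∨ q), v   [¬→-rule on 2]
5. ¬p, v   [¬∨-rule on 4]
6. ¬q, v   [¬∨-rule on 4]
Accessibility: uRu, uRv, vRv
Branch closes: p and ¬p both at v.
Every branch of the negation's tableau closes; the branch above is one of them.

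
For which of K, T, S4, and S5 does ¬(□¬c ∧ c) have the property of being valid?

T-tableau for the negation □¬c ∧ c:
1. □¬c ∧ c, 0
2. □¬c, 0   [∧-rule on 1]
3. c, 0   [∧-rule on 1]
4. ¬c, 0   [□-rule on 2 via 0R0]
Accessibility: 0R0
Branch closes: c and ¬c both at 0.
Every branch closes (one shown): valid in T, hence also in S4, S5 (every theorem of T is a theorem of S4 and S5).
K-tableau for the negation □¬c ∧ c:
1. □¬c ∧ c, 0
2. □¬c, 0   [∧-rule on 1]
3. c, 0   [∧-rule on 1]
Complete open branch: countermodel on a K-frame, so not valid in K.

T, S4, S5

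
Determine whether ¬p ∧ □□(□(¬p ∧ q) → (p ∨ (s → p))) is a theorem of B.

No, not valid

Tableau for the negation ¬(¬p ∧ □□(□(¬p ∧ q) → (p ∨ (s → p)))):
1. ¬(¬p ∧ □□(□(¬p ∧ q) → (p ∨ (s → p)))), w0
2. ¬□□(□(¬p ∧ q) → (p ∨ (s → p))), w0
3. ¬□(□(¬p ∧ q) → (p ∨ (s → p))), w1
4. ¬(□(¬p ∧ q) → (p ∨ (s → p))), w2
5. □(¬p ∧ q), w2
6. ¬(p ∨ (s → p)), w2
7. ¬p, w2
8. ¬(s → p), w2
9. s, w2
10. ¬p ∧ q, w1
11. ¬p, w1
12. q, w1
13. ¬p ∧ q, w2
14. q, w2
Accessibility: w0Rw0, w0Rw1, w1Rw0, w1Rw1, w1Rw2, w2Rw1, w2Rw2
The negation has an open branch (countermodel exists).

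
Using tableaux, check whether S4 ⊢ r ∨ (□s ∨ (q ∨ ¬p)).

Invalid (countermodel exists)

Tableau for the negation ¬(r ∨ (□s ∨ (q ∨ ¬p))):
1. ¬(r ∨ (□s ∨ (q ∨ ¬p))), 0
2. ¬r, 0   [¬∨-rule on 1]
3. ¬(□s ∨ (q ∨ ¬p)), 0   [¬∨-rule on 1]
4. ¬□s, 0   [¬∨-rule on 3]
5. ¬(q ∨ ¬p), 0   [¬∨-rule on 3]
6. ¬q, 0   [¬∨-rule on 5]
7. p, 0   [¬∨-rule on 5]
8. ¬s, 1   [¬□-rule on 4: fresh world 1, 0R1]
Accessibility: 0R0, 0R1, 1R1
The negation has an open branch (countermodel exists).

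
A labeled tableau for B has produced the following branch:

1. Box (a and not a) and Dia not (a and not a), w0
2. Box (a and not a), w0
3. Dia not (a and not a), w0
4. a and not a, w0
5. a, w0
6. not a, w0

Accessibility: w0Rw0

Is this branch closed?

Both a and not a appear at w0.

Yes, closed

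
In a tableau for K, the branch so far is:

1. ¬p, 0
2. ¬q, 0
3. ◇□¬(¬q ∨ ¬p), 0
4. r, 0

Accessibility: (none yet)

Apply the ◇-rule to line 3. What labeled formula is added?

a fresh world 1 with 0R1, and □¬(¬q ∨ ¬p) at 1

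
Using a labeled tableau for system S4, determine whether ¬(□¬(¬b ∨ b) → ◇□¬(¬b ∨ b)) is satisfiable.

Unsatisfiable

1. ¬(□¬(¬b ∨ b) → ◇□¬(¬b ∨ b)), 0
2. □¬(¬b ∨ b), 0   [¬→-rule on 1]
3. ¬◇□¬(¬b ∨ b), 0   [¬→-rule on 1]
4. ¬(¬b ∨ b), 0   [□-rule on 2 via 0R0]
5. b, 0   [¬∨-rule on 4]
6. ¬b, 0   [¬∨-rule on 4]
Accessibility: 0R0
Branch closes: b and ¬b both at 0.
Every branch closes; the branch above is one of them.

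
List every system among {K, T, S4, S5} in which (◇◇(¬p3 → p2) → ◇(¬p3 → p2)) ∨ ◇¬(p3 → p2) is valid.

S4, S5

T-tableau for the negation ¬((◇◇(¬p3 → p2) → ◇(¬p3 → p2)) ∨ ◇¬(p3 → p2)):
1. ¬((◇◇(¬p3 → p2) → ◇(¬p3 → p2)) ∨ ◇¬(p3 → p2)), 0
2. ¬(◇◇(¬p3 → p2) → ◇(¬p3 → p2)), 0
3. ¬◇¬(p3 → p2), 0
4. ◇◇(¬p3 → p2), 0
5. ¬◇(¬p3 → p2), 0
6. p3 → p2, 0
7. ¬(¬p3 → p2), 0
8. ¬p3, 0
9. ¬p2, 0
10. ◇(¬p3 → p2), 1
11. p3 → p2, 1
12. ¬(¬p3 → p2), 1
13. ¬p3, 1
14. ¬p2, 1
15. ¬p3 → p2, 2
16. p2, 2
Accessibility: 0R0, 0R1, 1R1, 1R2, 2R2
Complete open branch: countermodel on a T-frame, so not valid in T, nor in K (the same frame is also a K-frame).
S4-tableau for the negation ¬((◇◇(¬p3 → p2) → ◇(¬p3 → p2)) ∨ ◇¬(p3 → p2)):
1. ¬((◇◇(¬p3 → p2) → ◇(¬p3 → p2)) ∨ ◇¬(p3 → p2)), 0
2. ¬(◇◇(¬p3 → p2) → ◇(¬p3 → p2)), 0
3. ¬◇¬(p3 → p2), 0
4. ◇◇(¬p3 → p2), 0
5. ¬◇(¬p3 → p2), 0
6. p3 → p2, 0
7. ¬(¬p3 → p2), 0
8. ¬p3, 0
9. ¬p2, 0
10. ◇(¬p3 → p2), 1
11. p3 → p2, 1
12. ¬(¬p3 → p2), 1
13. ¬p3, 1
14. ¬p2, 1
15. ¬p3 → p2, 2
16. p3 → p2, 2
17. ¬(¬p3 → p2), 2
18. ¬p3, 2
19. ¬p2, 2
20. p2, 2
Accessibility: 0R0, 0R1, 0R2, 1R1, 1R2, 2R2
Branch closes: p2 and ¬p2 both at 2.
Every branch closes (one shown): valid in S4, hence also in S5 (every theorem of S4 is a theorem of S5).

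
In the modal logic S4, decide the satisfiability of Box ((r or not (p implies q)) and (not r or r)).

Yes, satisfiable

1. Box ((r or not (p implies q)) and (not r or r)), w0
2. (r or not (p implies q)) and (not r or r), w0
3. r or not (p implies q), w0
4. not r or r, w0
5. not (p implies q), w0
6. p, w0
7. not q, w0
8. r, w0
Accessibility: w0Rw0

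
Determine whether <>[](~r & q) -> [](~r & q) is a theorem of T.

No, not valid

Tableau for the negation ~(<>[](~r & q) -> [](~r & q)):
1. ~(<>[](~r & q) -> [](~r & q)), u
2. <>[](~r & q), u
3. ~[](~r & q), u
4. [](~r & q), v
5. ~r & q, v
6. ~r, v
7. q, v
8. ~(~r & q), w
9. ~q, w
Accessibility: uRu, uRv, uRw, vRv, wRw
The negation has an open branch (countermodel exists).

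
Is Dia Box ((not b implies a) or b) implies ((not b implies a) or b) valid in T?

Tableau for the negation not (Dia Box ((not b implies a) or b) implies ((not b implies a) or b)):
1. not (Dia Box ((not b implies a) or b) implies ((not b implies a) or b)), w0
2. Dia Box ((not b implies a) or b), w0   [neg-implies-rule on 1]
3. not ((not b implies a) or b), w0   [neg-implies-rule on 1]
4. not (not b implies a), w0   [neg-or-rule on 3]
5. not b, w0   [neg-or-rule on 3]
6. not a, w0   [neg-implies-rule on 4]
7. Box ((not b implies a) or b), w1   [Dia-rule on 2: fresh world w1, w0Rw1]
8. (not b implies a) or b, w1   [Box-rule on 7 via w1Rw1]
9. b, w1   [or-rule on 8 (branches; this branch)]
Accessibility: w0Rw0, w0Rw1, w1Rw1
The negation has an open branch (countermodel exists).

No, not valid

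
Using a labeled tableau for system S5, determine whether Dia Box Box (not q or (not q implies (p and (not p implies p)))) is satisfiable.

1. Dia Box Box (not q or (not q implies (p and (not p implies p)))), u
2. Box Box (not q or (not q implies (p and (not p implies p)))), v   [Dia-rule on 1: fresh world v, uRv]
3. Box (not q or (not q implies (p and (not p implies p)))), u   [Box-rule on 2 via vRu]
4. Box (not q or (not q implies (p and (not p implies p)))), v   [Box-rule on 2 via vRv]
5. not q or (not q implies (p and (not p implies p))), u   [Box-rule on 3 via uRu]
6. not q or (not q implies (p and (not p implies p))), v   [Box-rule on 3 via uRv]
7. not q implies (p and (not p implies p)), u   [or-rule on 5 (branches; this branch)]
8. not q implies (p and (not p implies p)), v   [or-rule on 6 (branches; this branch)]
9. p and (not p implies p), u   [implies-rule on 7 (branches; this branch)]
10. p, u   [and-rule on 9]
11. not p implies p, u   [and-rule on 9]
12. p and (not p implies p), v   [implies-rule on 8 (branches; this branch)]
13. p, v   [and-rule on 12]
14. not p implies p, v   [and-rule on 12]
Accessibility: uRu, uRv, vRu, vRv

Yes, satisfiable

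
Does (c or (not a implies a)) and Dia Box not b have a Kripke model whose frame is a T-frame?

Satisfiable (open branch found)

1. (c or (not a implies a)) and Dia Box not b, 0
2. c or (not a implies a), 0
3. Dia Box not b, 0
4. not a implies a, 0
5. a, 0
6. Box not b, 1
7. not b, 1
Accessibility: 0R0, 0R1, 1R1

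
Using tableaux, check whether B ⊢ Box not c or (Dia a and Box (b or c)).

Invalid (countermodel exists)

Tableau for the negation not (Box not c or (Dia a and Box (b or c))):
1. not (Box not c or (Dia a and Box (b or c))), u
2. not Box not c, u
3. not (Dia a and Box (b or c)), u
4. not Box (b or c), u
5. c, v
6. not (b or c), w
7. not b, w
8. not c, w
Accessibility: uRu, uRv, uRw, vRu, vRv, wRu, wRw
The negation has an open branch (countermodel exists).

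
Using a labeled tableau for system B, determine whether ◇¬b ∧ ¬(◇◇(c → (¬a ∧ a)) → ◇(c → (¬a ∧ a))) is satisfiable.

1. ◇¬b ∧ ¬(◇◇(c → (¬a ∧ a)) → ◇(c → (¬a ∧ a))), u
2. ◇¬b, u
3. ¬(◇◇(c → (¬a ∧ a)) → ◇(c → (¬a ∧ a))), u
4. ◇◇(c → (¬a ∧ a)), u
5. ¬◇(c → (¬a ∧ a)), u
6. ¬(c → (¬a ∧ a)), u
7. c, u
8. ¬(¬a ∧ a), u
9. ¬a, u
10. ¬b, v
11. ¬(c → (¬a ∧ a)), v
12. c, v
13. ¬(¬a ∧ a), v
14. ¬a, v
15. ◇(c → (¬a ∧ a)), w
16. ¬(c → (¬a ∧ a)), w
17. c, w
18. ¬(¬a ∧ a), w
19. ¬a, w
20. c → (¬a ∧ a), x
21. ¬c, x
Accessibility: uRu, uRv, uRw, vRu, vRv, wRu, wRw, wRx, xRw, xRx

Satisfiable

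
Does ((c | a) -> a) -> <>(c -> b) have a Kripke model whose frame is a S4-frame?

Satisfiable (open branch found)

1. ((c | a) -> a) -> <>(c -> b), u
2. <>(c -> b), u
3. c -> b, v
4. b, v
Accessibility: uRu, uRv, vRv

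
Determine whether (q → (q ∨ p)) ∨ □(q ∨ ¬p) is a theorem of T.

Tableau for the negation ¬((q → (q ∨ p)) ∨ □(q ∨ ¬p)):
1. ¬((q → (q ∨ p)) ∨ □(q ∨ ¬p)), 0
2. ¬(q → (q ∨ p)), 0
3. ¬□(q ∨ ¬p), 0
4. q, 0
5. ¬(q ∨ p), 0
6. ¬q, 0
7. ¬p, 0
Accessibility: 0R0
Branch closes: q and ¬q both at 0.
Every branch of the negation's tableau closes; the branch above is one of them.

Valid in T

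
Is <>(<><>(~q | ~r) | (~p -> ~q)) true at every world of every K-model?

Not valid

Tableau for the negation ~<>(<><>(~q | ~r) | (~p -> ~q)):
1. ~<>(<><>(~q | ~r) | (~p -> ~q)), w0
The negation has an open branch (countermodel exists).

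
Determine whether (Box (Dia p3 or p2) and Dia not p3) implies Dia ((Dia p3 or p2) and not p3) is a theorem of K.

Yes, valid

Tableau for the negation not ((Box (Dia p3 or p2) and Dia not p3) implies Dia ((Dia p3 or p2) and not p3)):
1. not ((Box (Dia p3 or p2) and Dia not p3) implies Dia ((Dia p3 or p2) and not p3)), 0
2. Box (Dia p3 or p2) and Dia not p3, 0
3. not Dia ((Dia p3 or p2) and not p3), 0
4. Box (Dia p3 or p2), 0
5. Dia not p3, 0
6. not p3, 1
7. not ((Dia p3 or p2) and not p3), 1
8. Dia p3 or p2, 1
9. not (Dia p3 or p2), 1
10. not Dia p3, 1
11. not p2, 1
12. Dia p3, 1
13. p3, 2
14. not p3, 2
Accessibility: 0R1, 1R2
Branch closes: p3 and not p3 both at 2.
Every branch of the negation's tableau closes; the branch above is one of them.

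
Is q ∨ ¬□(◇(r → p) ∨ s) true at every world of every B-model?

Tableau for the negation ¬(q ∨ ¬□(◇(r → p) ∨ s)):
1. ¬(q ∨ ¬□(◇(r → p) ∨ s)), u
2. ¬q, u   [¬∨-rule on 1]
3. □(◇(r → p) ∨ s), u   [¬∨-rule on 1]
4. ◇(r → p) ∨ s, u   [□-rule on 3 via uRu]
5. s, u   [∨-rule on 4 (branches; this branch)]
Accessibility: uRu
The negation has an open branch (countermodel exists).

Not valid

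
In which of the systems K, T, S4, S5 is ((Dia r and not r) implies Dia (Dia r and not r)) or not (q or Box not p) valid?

T, S4, S5

K-tableau for the negation not (((Dia r and not r) implies Dia (Dia r and not r)) or not (q or Box not p)):
1. not (((Dia r and not r) implies Dia (Dia r and not r)) or not (q or Box not p)), w0
2. not ((Dia r and not r) implies Dia (Dia r and not r)), w0
3. q or Box not p, w0
4. Dia r and not r, w0
5. not Dia (Dia r and not r), w0
6. Dia r, w0
7. not r, w0
8. Box not p, w0
9. r, w1
10. not (Dia r and not r), w1
11. not p, w1
Accessibility: w0Rw1
Complete open branch: countermodel on a K-frame, so not valid in K.
T-tableau for the negation not (((Dia r and not r) implies Dia (Dia r and not r)) or not (q or Box not p)):
1. not (((Dia r and not r) implies Dia (Dia r and not r)) or not (q or Box not p)), w0
2. not ((Dia r and not r) implies Dia (Dia r and not r)), w0
3. q or Box not p, w0
4. Dia r and not r, w0
5. not Dia (Dia r and not r), w0
6. Dia r, w0
7. not r, w0
8. not (Dia r and not r), w0
9. Box not p, w0
10. not p, w0
11. not Dia r, w0
12. r, w1
13. not (Dia r and not r), w1
14. not p, w1
15. not r, w1
Accessibility: w0Rw0, w0Rw1, w1Rw1
Branch closes: r and not r both at w1.
Every branch closes (one shown): valid in T, hence also in S4, S5 (every theorem of T is a theorem of S4 and S5).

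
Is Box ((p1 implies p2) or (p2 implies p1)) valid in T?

Yes, valid

Tableau for the negation not Box ((p1 implies p2) or (p2 implies p1)):
1. not Box ((p1 implies p2) or (p2 implies p1)), 0
2. not ((p1 implies p2) or (p2 implies p1)), 1   [neg-Box-rule on 1: fresh world 1, 0R1]
3. not (p1 implies p2), 1   [neg-or-rule on 2]
4. not (p2 implies p1), 1   [neg-or-rule on 2]
5. p1, 1   [neg-implies-rule on 3]
6. not p2, 1   [neg-implies-rule on 3]
7. p2, 1   [neg-implies-rule on 4]
8. not p1, 1   [neg-implies-rule on 4]
Accessibility: 0R0, 0R1, 1R1
Branch closes: p2 and not p2 both at 1.
All branches of the negation close; one closing branch shown above.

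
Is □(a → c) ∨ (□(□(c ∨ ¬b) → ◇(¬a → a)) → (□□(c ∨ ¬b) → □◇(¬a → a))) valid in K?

Yes, valid

Tableau for the negation ¬(□(a → c) ∨ (□(□(c ∨ ¬b) → ◇(¬a → a)) → (□□(c ∨ ¬b) → □◇(¬a → a)))):
1. ¬(□(a → c) ∨ (□(□(c ∨ ¬b) → ◇(¬a → a)) → (□□(c ∨ ¬b) → □◇(¬a → a)))), w0
2. ¬□(a → c), w0
3. ¬(□(□(c ∨ ¬b) → ◇(¬a → a)) → (□□(c ∨ ¬b) → □◇(¬a → a))), w0
4. □(□(c ∨ ¬b) → ◇(¬a → a)), w0
5. ¬(□□(c ∨ ¬b) → □◇(¬a → a)), w0
6. □□(c ∨ ¬b), w0
7. ¬□◇(¬a → a), w0
8. ¬(a → c), w1
9. a, w1
10. ¬c, w1
11. □(c ∨ ¬b) → ◇(¬a → a), w1
12. □(c ∨ ¬b), w1
13. ◇(¬a → a), w1
14. ¬◇(¬a → a), w2
15. □(c ∨ ¬b) → ◇(¬a → a), w2
16. □(c ∨ ¬b), w2
17. ¬□(c ∨ ¬b), w2
18. ¬a → a, w3
19. c ∨ ¬b, w3
20. a, w3
21. ¬b, w3
22. ¬(c ∨ ¬b), w4
23. ¬c, w4
24. b, w4
25. ¬(¬a → a), w4
26. ¬a, w4
27. c ∨ ¬b, w4
28. ¬b, w4
Accessibility: w0Rw1, w0Rw2, w1Rw3, w2Rw4
Branch closes: b and ¬b both at w4.
All branches of the negation close; one closing branch shown above.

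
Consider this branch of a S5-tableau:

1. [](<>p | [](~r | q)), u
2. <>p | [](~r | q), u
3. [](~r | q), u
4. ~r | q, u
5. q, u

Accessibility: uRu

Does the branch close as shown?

There is no literal clash: for every atom and world, at most one sign appears.

No, open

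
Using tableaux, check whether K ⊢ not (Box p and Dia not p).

Tableau for the negation Box p and Dia not p:
1. Box p and Dia not p, u
2. Box p, u
3. Dia not p, u
4. not p, v
5. p, v
Accessibility: uRv
Branch closes: p and not p both at v.
All branches of the negation close; one closing branch shown above.

Valid in K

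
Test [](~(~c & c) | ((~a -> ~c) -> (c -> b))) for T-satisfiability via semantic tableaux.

1. [](~(~c & c) | ((~a -> ~c) -> (c -> b))), 0
2. ~(~c & c) | ((~a -> ~c) -> (c -> b)), 0   [[]-rule on 1 via 0R0]
3. (~a -> ~c) -> (c -> b), 0   [|-rule on 2 (branches; this branch)]
4. c -> b, 0   [->-rule on 3 (branches; this branch)]
5. b, 0   [->-rule on 4 (branches; this branch)]
Accessibility: 0R0

Satisfiable (open branch found)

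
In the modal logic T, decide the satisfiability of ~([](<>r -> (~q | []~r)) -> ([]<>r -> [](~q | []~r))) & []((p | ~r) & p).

1. ~([](<>r -> (~q | []~r)) -> ([]<>r -> [](~q | []~r))) & []((p | ~r) & p), u
2. ~([](<>r -> (~q | []~r)) -> ([]<>r -> [](~q | []~r))), u   [&-rule on 1]
3. []((p | ~r) & p), u   [&-rule on 1]
4. [](<>r -> (~q | []~r)), u   [~->-rule on 2]
5. ~([]<>r -> [](~q | []~r)), u   [~->-rule on 2]
6. []<>r, u   [~->-rule on 5]
7. ~[](~q | []~r), u   [~->-rule on 5]
8. (p | ~r) & p, u   [[]-rule on 3 via uRu]
9. p | ~r, u   [&-rule on 8]
10. p, u   [&-rule on 8]
11. <>r -> (~q | []~r), u   [[]-rule on 4 via uRu]
12. <>r, u   [[]-rule on 6 via uRu]
13. ~r, u   [|-rule on 9 (branches; this branch)]
14. ~q | []~r, u   [->-rule on 11 (branches; this branch)]
15. ~q, u   [|-rule on 14 (branches; this branch)]
16. ~(~q | []~r), v   [~[]-rule on 7: fresh world v, uRv]
17. q, v   [~|-rule on 16]
18. ~[]~r, v   [~|-rule on 16]
19. (p | ~r) & p, v   [[]-rule on 3 via uRv]
20. p | ~r, v   [&-rule on 19]
21. p, v   [&-rule on 19]
22. <>r -> (~q | []~r), v   [[]-rule on 4 via uRv]
23. <>r, v   [[]-rule on 6 via uRv]
24. ~q | []~r, v   [->-rule on 22 (branches; this branch)]
25. []~r, v   [|-rule on 24 (branches; this branch)]
26. ~r, v   [[]-rule on 25 via vRv]
27. r, w   [<>-rule on 12: fresh world w, uRw]
28. (p | ~r) & p, w   [[]-rule on 3 via uRw]
29. p | ~r, w   [&-rule on 28]
30. p, w   [&-rule on 28]
31. <>r -> (~q | []~r), w   [[]-rule on 4 via uRw]
32. <>r, w   [[]-rule on 6 via uRw]
33. ~q | []~r, w   [->-rule on 31 (branches; this branch)]
34. ~q, w   [|-rule on 33 (branches; this branch)]
35. r, x   [~[]-rule on 18: fresh world x, vRx]
36. ~r, x   [[]-rule on 25 via vRx]
Accessibility: uRu, uRv, uRw, vRv, vRx, wRw, xRx
Branch closes: r and ~r both at x.
All branches of the tableau close; one closing branch shown above.

Unsatisfiable (every branch closes)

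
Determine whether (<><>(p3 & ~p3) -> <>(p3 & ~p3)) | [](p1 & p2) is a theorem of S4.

Valid

Tableau for the negation ~((<><>(p3 & ~p3) -> <>(p3 & ~p3)) | [](p1 & p2)):
1. ~((<><>(p3 & ~p3) -> <>(p3 & ~p3)) | [](p1 & p2)), w0
2. ~(<><>(p3 & ~p3) -> <>(p3 & ~p3)), w0
3. ~[](p1 & p2), w0
4. <><>(p3 & ~p3), w0
5. ~<>(p3 & ~p3), w0
6. ~(p3 & ~p3), w0
7. p3, w0
8. ~(p1 & p2), w1
9. ~(p3 & ~p3), w1
10. ~p2, w1
11. p3, w1
12. <>(p3 & ~p3), w2
13. ~(p3 & ~p3), w2
14. p3, w2
15. p3 & ~p3, w3
16. p3, w3
17. ~p3, w3
Accessibility: w0Rw0, w0Rw1, w0Rw2, w0Rw3, w1Rw1, w2Rw2, w2Rw3, w3Rw3
Branch closes: p3 and ~p3 both at w3.
All branches of the negation close; one closing branch shown above.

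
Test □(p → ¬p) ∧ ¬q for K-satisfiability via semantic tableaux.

1. □(p → ¬p) ∧ ¬q, w0
2. □(p → ¬p), w0   [∧-rule on 1]
3. ¬q, w0   [∧-rule on 1]

Satisfiable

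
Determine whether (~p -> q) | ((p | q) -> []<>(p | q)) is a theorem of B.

Tableau for the negation ~((~p -> q) | ((p | q) -> []<>(p | q))):
1. ~((~p -> q) | ((p | q) -> []<>(p | q))), 0
2. ~(~p -> q), 0   [~|-rule on 1]
3. ~((p | q) -> []<>(p | q)), 0   [~|-rule on 1]
4. ~p, 0   [~->-rule on 2]
5. ~q, 0   [~->-rule on 2]
6. p | q, 0   [~->-rule on 3]
7. ~[]<>(p | q), 0   [~->-rule on 3]
8. q, 0   [|-rule on 6 (branches; this branch)]
Accessibility: 0R0
Branch closes: q and ~q both at 0.
All branches of the negation close; one closing branch shown above.

Yes, valid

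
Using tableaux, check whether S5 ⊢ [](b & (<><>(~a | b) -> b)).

Invalid (countermodel exists)

Tableau for the negation ~[](b & (<><>(~a | b) -> b)):
1. ~[](b & (<><>(~a | b) -> b)), w0
2. ~(b & (<><>(~a | b) -> b)), w1
3. ~(<><>(~a | b) -> b), w1
4. <><>(~a | b), w1
5. ~b, w1
6. <>(~a | b), w2
7. ~a | b, w3
8. b, w3
Accessibility: w0Rw0, w0Rw1, w0Rw2, w0Rw3, w1Rw0, w1Rw1, w1Rw2, w1Rw3, w2Rw0, w2Rw1, w2Rw2, w2Rw3, w3Rw0, w3Rw1, w3Rw2, w3Rw3
The negation has an open branch (countermodel exists).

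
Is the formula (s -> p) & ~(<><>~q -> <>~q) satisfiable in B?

1. (s -> p) & ~(<><>~q -> <>~q), 0
2. s -> p, 0   [&-rule on 1]
3. ~(<><>~q -> <>~q), 0   [&-rule on 1]
4. <><>~q, 0   [~->-rule on 3]
5. ~<>~q, 0   [~->-rule on 3]
6. q, 0   [~<>-rule on 5 via 0R0]
7. p, 0   [->-rule on 2 (branches; this branch)]
8. <>~q, 1   [<>-rule on 4: fresh world 1, 0R1]
9. q, 1   [~<>-rule on 5 via 0R1]
10. ~q, 2   [<>-rule on 8: fresh world 2, 1R2]
Accessibility: 0R0, 0R1, 1R0, 1R1, 1R2, 2R1, 2R2

Yes, satisfiable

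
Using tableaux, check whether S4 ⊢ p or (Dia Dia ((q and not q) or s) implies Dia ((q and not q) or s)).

Valid

Tableau for the negation not (p or (Dia Dia ((q and not q) or s) implies Dia ((q and not q) or s))):
1. not (p or (Dia Dia ((q and not q) or s) implies Dia ((q and not q) or s))), u
2. not p, u
3. not (Dia Dia ((q and not q) or s) implies Dia ((q and not q) or s)), u
4. Dia Dia ((q and not q) or s), u
5. not Dia ((q and not q) or s), u
6. not ((q and not q) or s), u
7. not (q and not q), u
8. not s, u
9. q, u
10. Dia ((q and not q) or s), v
11. not ((q and not q) or s), v
12. not (q and not q), v
13. not s, v
14. q, v
15. (q and not q) or s, w
16. not ((q and not q) or s), w
17. not (q and not q), w
18. not s, w
19. q and not q, w
20. q, w
21. not q, w
Accessibility: uRu, uRv, uRw, vRv, vRw, wRw
Branch closes: q and not q both at w.
All branches of the negation close; one closing branch shown above.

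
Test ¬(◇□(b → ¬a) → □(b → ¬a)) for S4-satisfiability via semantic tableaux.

Satisfiable

1. ¬(◇□(b → ¬a) → □(b → ¬a)), u
2. ◇□(b → ¬a), u
3. ¬□(b → ¬a), u
4. □(b → ¬a), v
5. b → ¬a, v
6. ¬a, v
7. ¬(b → ¬a), w
8. b, w
9. a, w
Accessibility: uRu, uRv, uRw, vRv, wRw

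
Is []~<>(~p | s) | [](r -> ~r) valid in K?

Tableau for the negation ~([]~<>(~p | s) | [](r -> ~r)):
1. ~([]~<>(~p | s) | [](r -> ~r)), 0
2. ~[]~<>(~p | s), 0
3. ~[](r -> ~r), 0
4. <>(~p | s), 1
5. ~(r -> ~r), 2
6. r, 2
7. ~p | s, 3
8. s, 3
Accessibility: 0R1, 0R2, 1R3
The negation has an open branch (countermodel exists).

Invalid (countermodel exists)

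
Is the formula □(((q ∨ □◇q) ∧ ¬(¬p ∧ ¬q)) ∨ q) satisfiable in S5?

Yes, satisfiable

1. □(((q ∨ □◇q) ∧ ¬(¬p ∧ ¬q)) ∨ q), w0
2. ((q ∨ □◇q) ∧ ¬(¬p ∧ ¬q)) ∨ q, w0
3. q, w0
Accessibility: w0Rw0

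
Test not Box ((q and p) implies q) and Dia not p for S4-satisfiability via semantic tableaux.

1. not Box ((q and p) implies q) and Dia not p, 0
2. not Box ((q and p) implies q), 0
3. Dia not p, 0
4. not ((q and p) implies q), 1
5. q and p, 1
6. not q, 1
7. q, 1
8. p, 1
Accessibility: 0R0, 0R1, 1R1
Branch closes: q and not q both at 1.
(One branch shown.) All branches close.

Unsatisfiable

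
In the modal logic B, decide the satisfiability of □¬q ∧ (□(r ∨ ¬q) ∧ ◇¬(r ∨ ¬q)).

1. □¬q ∧ (□(r ∨ ¬q) ∧ ◇¬(r ∨ ¬q)), w0
2. □¬q, w0
3. □(r ∨ ¬q) ∧ ◇¬(r ∨ ¬q), w0
4. □(r ∨ ¬q), w0
5. ◇¬(r ∨ ¬q), w0
6. ¬q, w0
7. r ∨ ¬q, w0
8. ¬(r ∨ ¬q), w1
9. ¬r, w1
10. q, w1
11. ¬q, w1
Accessibility: w0Rw0, w0Rw1, w1Rw0, w1Rw1
Branch closes: q and ¬q both at w1.
(One branch shown.) All branches close.

Unsatisfiable (every branch closes)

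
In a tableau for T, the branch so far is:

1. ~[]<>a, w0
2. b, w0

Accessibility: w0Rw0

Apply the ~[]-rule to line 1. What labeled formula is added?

a fresh world w1 with w0Rw1, and ~<>a at w1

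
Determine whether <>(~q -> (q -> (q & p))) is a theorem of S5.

Valid

Tableau for the negation ~<>(~q -> (q -> (q & p))):
1. ~<>(~q -> (q -> (q & p))), u
2. ~(~q -> (q -> (q & p))), u
3. ~q, u
4. ~(q -> (q & p)), u
5. q, u
6. ~(q & p), u
Accessibility: uRu
Branch closes: q and ~q both at u.
Every branch of the negation's tableau closes; the branch above is one of them.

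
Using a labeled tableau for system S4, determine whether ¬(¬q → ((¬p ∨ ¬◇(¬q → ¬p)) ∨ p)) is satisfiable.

1. ¬(¬q → ((¬p ∨ ¬◇(¬q → ¬p)) ∨ p)), 0
2. ¬q, 0
3. ¬((¬p ∨ ¬◇(¬q → ¬p)) ∨ p), 0
4. ¬(¬p ∨ ¬◇(¬q → ¬p)), 0
5. ¬p, 0
6. p, 0
7. ◇(¬q → ¬p), 0
Accessibility: 0R0
Branch closes: p and ¬p both at 0.
All branches of the tableau close; one closing branch shown above.

No, unsatisfiable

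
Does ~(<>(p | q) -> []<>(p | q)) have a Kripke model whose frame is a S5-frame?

1. ~(<>(p | q) -> []<>(p | q)), 0
2. <>(p | q), 0   [~->-rule on 1]
3. ~[]<>(p | q), 0   [~->-rule on 1]
4. p | q, 1   [<>-rule on 2: fresh world 1, 0R1]
5. q, 1   [|-rule on 4 (branches; this branch)]
6. ~<>(p | q), 2   [~[]-rule on 3: fresh world 2, 0R2]
7. ~(p | q), 0   [~<>-rule on 6 via 2R0]
8. ~p, 0   [~|-rule on 7]
9. ~q, 0   [~|-rule on 7]
10. ~(p | q), 1   [~<>-rule on 6 via 2R1]
11. ~p, 1   [~|-rule on 10]
12. ~q, 1   [~|-rule on 10]
Accessibility: 0R0, 0R1, 0R2, 1R0, 1R1, 1R2, 2R0, 2R1, 2R2
Branch closes: q and ~q both at 1.
(One branch shown.) All branches close.

No, unsatisfiable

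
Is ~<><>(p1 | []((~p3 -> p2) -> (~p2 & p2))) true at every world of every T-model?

Tableau for the negation <><>(p1 | []((~p3 -> p2) -> (~p2 & p2))):
1. <><>(p1 | []((~p3 -> p2) -> (~p2 & p2))), w0
2. <>(p1 | []((~p3 -> p2) -> (~p2 & p2))), w1
3. p1 | []((~p3 -> p2) -> (~p2 & p2)), w2
4. []((~p3 -> p2) -> (~p2 & p2)), w2
5. (~p3 -> p2) -> (~p2 & p2), w2
6. ~(~p3 -> p2), w2
7. ~p3, w2
8. ~p2, w2
Accessibility: w0Rw0, w0Rw1, w1Rw1, w1Rw2, w2Rw2
The negation has an open branch (countermodel exists).

Not valid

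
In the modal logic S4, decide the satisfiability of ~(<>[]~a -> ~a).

1. ~(<>[]~a -> ~a), 0
2. <>[]~a, 0
3. a, 0
4. []~a, 1
5. ~a, 1
Accessibility: 0R0, 0R1, 1R1

Satisfiable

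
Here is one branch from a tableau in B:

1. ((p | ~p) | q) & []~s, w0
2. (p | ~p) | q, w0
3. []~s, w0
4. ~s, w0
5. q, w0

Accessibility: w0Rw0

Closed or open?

No atom appears with both signs at the same world.

Not closed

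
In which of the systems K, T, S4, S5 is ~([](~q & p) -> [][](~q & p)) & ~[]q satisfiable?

K, T

T-tableau for the formula:
1. ~([](~q & p) -> [][](~q & p)) & ~[]q, w0
2. ~([](~q & p) -> [][](~q & p)), w0   [&-rule on 1]
3. ~[]q, w0   [&-rule on 1]
4. [](~q & p), w0   [~->-rule on 2]
5. ~[][](~q & p), w0   [~->-rule on 2]
6. ~q & p, w0   [[]-rule on 4 via w0Rw0]
7. ~q, w0   [&-rule on 6]
8. p, w0   [&-rule on 6]
9. ~q, w1   [~[]-rule on 3: fresh world w1, w0Rw1]
10. ~q & p, w1   [[]-rule on 4 via w0Rw1]
11. p, w1   [&-rule on 10]
12. ~[](~q & p), w2   [~[]-rule on 5: fresh world w2, w0Rw2]
13. ~q & p, w2   [[]-rule on 4 via w0Rw2]
14. ~q, w2   [&-rule on 13]
15. p, w2   [&-rule on 13]
16. ~(~q & p), w3   [~[]-rule on 12: fresh world w3, w2Rw3]
17. ~p, w3   [~&-rule on 16 (branches; this branch)]
Accessibility: w0Rw0, w0Rw1, w0Rw2, w1Rw1, w2Rw2, w2Rw3, w3Rw3
Complete open branch: satisfiable in T, hence also in K (this T-model is also a K-model).
S4-tableau for the formula:
1. ~([](~q & p) -> [][](~q & p)) & ~[]q, w0
2. ~([](~q & p) -> [][](~q & p)), w0   [&-rule on 1]
3. ~[]q, w0   [&-rule on 1]
4. [](~q & p), w0   [~->-rule on 2]
5. ~[][](~q & p), w0   [~->-rule on 2]
6. ~q & p, w0   [[]-rule on 4 via w0Rw0]
7. ~q, w0   [&-rule on 6]
8. p, w0   [&-rule on 6]
9. ~q, w1   [~[]-rule on 3: fresh world w1, w0Rw1]
10. ~q & p, w1   [[]-rule on 4 via w0Rw1]
11. p, w1   [&-rule on 10]
12. ~[](~q & p), w2   [~[]-rule on 5: fresh world w2, w0Rw2]
13. ~q & p, w2   [[]-rule on 4 via w0Rw2]
14. ~q, w2   [&-rule on 13]
15. p, w2   [&-rule on 13]
16. ~(~q & p), w3   [~[]-rule on 12: fresh world w3, w2Rw3]
17. ~q & p, w3   [[]-rule on 4 via w0Rw3]
18. ~q, w3   [&-rule on 17]
19. p, w3   [&-rule on 17]
20. ~p, w3   [~&-rule on 16 (branches; this branch)]
Accessibility: w0Rw0, w0Rw1, w0Rw2, w0Rw3, w1Rw1, w2Rw2, w2Rw3, w3Rw3
Branch closes: p and ~p both at w3.
Every branch closes (one shown): unsatisfiable in S4, hence also in S5 (every S5-frame is an S4-frame).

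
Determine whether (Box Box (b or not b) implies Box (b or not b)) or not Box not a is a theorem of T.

Tableau for the negation not ((Box Box (b or not b) implies Box (b or not b)) or not Box not a):
1. not ((Box Box (b or not b) implies Box (b or not b)) or not Box not a), w0
2. not (Box Box (b or not b) implies Box (b or not b)), w0
3. Box not a, w0
4. Box Box (b or not b), w0
5. not Box (b or not b), w0
6. not a, w0
7. Box (b or not b), w0
8. b or not b, w0
9. not b, w0
10. not (b or not b), w1
11. not b, w1
12. b, w1
Accessibility: w0Rw0, w0Rw1, w1Rw1
Branch closes: b and not b both at w1.
All branches of the negation close; one closing branch shown above.

Valid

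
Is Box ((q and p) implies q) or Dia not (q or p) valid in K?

Yes, valid

Tableau for the negation not (Box ((q and p) implies q) or Dia not (q or p)):
1. not (Box ((q and p) implies q) or Dia not (q or p)), w0
2. not Box ((q and p) implies q), w0
3. not Dia not (q or p), w0
4. not ((q and p) implies q), w1
5. q and p, w1
6. not q, w1
7. q, w1
8. p, w1
Accessibility: w0Rw1
Branch closes: q and not q both at w1.
All branches of the negation close; one closing branch shown above.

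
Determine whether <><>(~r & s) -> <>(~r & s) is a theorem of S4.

Tableau for the negation ~(<><>(~r & s) -> <>(~r & s)):
1. ~(<><>(~r & s) -> <>(~r & s)), 0
2. <><>(~r & s), 0
3. ~<>(~r & s), 0
4. ~(~r & s), 0
5. ~s, 0
6. <>(~r & s), 1
7. ~(~r & s), 1
8. ~s, 1
9. ~r & s, 2
10. ~r, 2
11. s, 2
12. ~(~r & s), 2
13. ~s, 2
Accessibility: 0R0, 0R1, 0R2, 1R1, 1R2, 2R2
Branch closes: s and ~s both at 2.
All branches of the negation close; one closing branch shown above.

Yes, valid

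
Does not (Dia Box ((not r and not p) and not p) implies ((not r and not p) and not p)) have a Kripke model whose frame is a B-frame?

1. not (Dia Box ((not r and not p) and not p) implies ((not r and not p) and not p)), 0
2. Dia Box ((not r and not p) and not p), 0
3. not ((not r and not p) and not p), 0
4. not (not r and not p), 0
5. r, 0
6. Box ((not r and not p) and not p), 1
7. (not r and not p) and not p, 0
8. not r and not p, 0
9. not p, 0
10. not r, 0
Accessibility: 0R0, 0R1, 1R0, 1R1
Branch closes: r and not r both at 0.
Every branch closes; the branch above is one of them.

Unsatisfiable (every branch closes)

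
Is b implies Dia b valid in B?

Tableau for the negation not (b implies Dia b):
1. not (b implies Dia b), u
2. b, u   [neg-implies-rule on 1]
3. not Dia b, u   [neg-implies-rule on 1]
4. not b, u   [neg-Dia-rule on 3 via uRu]
Accessibility: uRu
Branch closes: b and not b both at u.
All branches of the negation close; one closing branch shown above.

Valid in B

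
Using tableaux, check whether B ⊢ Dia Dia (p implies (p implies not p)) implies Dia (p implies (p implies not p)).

Tableau for the negation not (Dia Dia (p implies (p implies not p)) implies Dia (p implies (p implies not p))):
1. not (Dia Dia (p implies (p implies not p)) implies Dia (p implies (p implies not p))), u
2. Dia Dia (p implies (p implies not p)), u
3. not Dia (p implies (p implies not p)), u
4. not (p implies (p implies not p)), u
5. p, u
6. not (p implies not p), u
7. Dia (p implies (p implies not p)), v
8. not (p implies (p implies not p)), v
9. p, v
10. not (p implies not p), v
11. p implies (p implies not p), w
12. p implies not p, w
13. not p, w
Accessibility: uRu, uRv, vRu, vRv, vRw, wRv, wRw
The negation has an open branch (countermodel exists).

No, not valid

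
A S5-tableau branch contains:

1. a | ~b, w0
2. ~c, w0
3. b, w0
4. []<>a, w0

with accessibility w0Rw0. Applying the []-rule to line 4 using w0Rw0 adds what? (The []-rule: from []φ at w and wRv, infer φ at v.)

<>a, w0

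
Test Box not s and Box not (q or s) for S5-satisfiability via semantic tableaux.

1. Box not s and Box not (q or s), u
2. Box not s, u
3. Box not (q or s), u
4. not s, u
5. not (q or s), u
6. not q, u
Accessibility: uRu

Yes, satisfiable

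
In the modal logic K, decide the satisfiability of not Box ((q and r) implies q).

1. not Box ((q and r) implies q), u
2. not ((q and r) implies q), v
3. q and r, v
4. not q, v
5. q, v
6. r, v
Accessibility: uRv
Branch closes: q and not q both at v.
Every branch closes; the branch above is one of them.

Unsatisfiable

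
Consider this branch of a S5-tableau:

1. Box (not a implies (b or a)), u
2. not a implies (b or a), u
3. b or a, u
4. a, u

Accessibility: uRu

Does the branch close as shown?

No, open

No world carries both an atom and its negation.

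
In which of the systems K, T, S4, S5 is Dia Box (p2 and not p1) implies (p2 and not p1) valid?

S5

S5-tableau for the negation not (Dia Box (p2 and not p1) implies (p2 and not p1)):
1. not (Dia Box (p2 and not p1) implies (p2 and not p1)), 0
2. Dia Box (p2 and not p1), 0
3. not (p2 and not p1), 0
4. p1, 0
5. Box (p2 and not p1), 1
6. p2 and not p1, 0
7. p2, 0
8. not p1, 0
Accessibility: 0R0, 0R1, 1R0, 1R1
Branch closes: p1 and not p1 both at 0.
Every branch closes (one shown): valid in S5.
S4-tableau for the negation not (Dia Box (p2 and not p1) implies (p2 and not p1)):
1. not (Dia Box (p2 and not p1) implies (p2 and not p1)), 0
2. Dia Box (p2 and not p1), 0
3. not (p2 and not p1), 0
4. p1, 0
5. Box (p2 and not p1), 1
6. p2 and not p1, 1
7. p2, 1
8. not p1, 1
Accessibility: 0R0, 0R1, 1R1
Complete open branch: countermodel on an S4-frame, so not valid in S4, nor in K, T (the same frame is also a K-frame and a T-frame).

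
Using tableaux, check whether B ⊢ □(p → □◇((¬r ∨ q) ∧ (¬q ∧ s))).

Invalid (countermodel exists)

Tableau for the negation ¬□(p → □◇((¬r ∨ q) ∧ (¬q ∧ s))):
1. ¬□(p → □◇((¬r ∨ q) ∧ (¬q ∧ s))), w0
2. ¬(p → □◇((¬r ∨ q) ∧ (¬q ∧ s))), w1
3. p, w1
4. ¬□◇((¬r ∨ q) ∧ (¬q ∧ s)), w1
5. ¬◇((¬r ∨ q) ∧ (¬q ∧ s)), w2
6. ¬((¬r ∨ q) ∧ (¬q ∧ s)), w1
7. ¬((¬r ∨ q) ∧ (¬q ∧ s)), w2
8. ¬(¬q ∧ s), w1
9. ¬(¬q ∧ s), w2
10. ¬s, w1
11. ¬s, w2
Accessibility: w0Rw0, w0Rw1, w1Rw0, w1Rw1, w1Rw2, w2Rw1, w2Rw2
The negation has an open branch (countermodel exists).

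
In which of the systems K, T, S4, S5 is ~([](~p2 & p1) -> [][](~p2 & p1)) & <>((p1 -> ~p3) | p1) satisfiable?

K, T

T-tableau for the formula:
1. ~([](~p2 & p1) -> [][](~p2 & p1)) & <>((p1 -> ~p3) | p1), 0
2. ~([](~p2 & p1) -> [][](~p2 & p1)), 0   [&-rule on 1]
3. <>((p1 -> ~p3) | p1), 0   [&-rule on 1]
4. [](~p2 & p1), 0   [~->-rule on 2]
5. ~[][](~p2 & p1), 0   [~->-rule on 2]
6. ~p2 & p1, 0   [[]-rule on 4 via 0R0]
7. ~p2, 0   [&-rule on 6]
8. p1, 0   [&-rule on 6]
9. (p1 -> ~p3) | p1, 1   [<>-rule on 3: fresh world 1, 0R1]
10. ~p2 & p1, 1   [[]-rule on 4 via 0R1]
11. ~p2, 1   [&-rule on 10]
12. p1, 1   [&-rule on 10]
13. ~[](~p2 & p1), 2   [~[]-rule on 5: fresh world 2, 0R2]
14. ~p2 & p1, 2   [[]-rule on 4 via 0R2]
15. ~p2, 2   [&-rule on 14]
16. p1, 2   [&-rule on 14]
17. ~(~p2 & p1), 3   [~[]-rule on 13: fresh world 3, 2R3]
18. ~p1, 3   [~&-rule on 17 (branches; this branch)]
Accessibility: 0R0, 0R1, 0R2, 1R1, 2R2, 2R3, 3R3
Complete open branch: satisfiable in T, hence also in K (this T-model is also a K-model).
S4-tableau for the formula:
1. ~([](~p2 & p1) -> [][](~p2 & p1)) & <>((p1 -> ~p3) | p1), 0
2. ~([](~p2 & p1) -> [][](~p2 & p1)), 0   [&-rule on 1]
3. <>((p1 -> ~p3) | p1), 0   [&-rule on 1]
4. [](~p2 & p1), 0   [~->-rule on 2]
5. ~[][](~p2 & p1), 0   [~->-rule on 2]
6. ~p2 & p1, 0   [[]-rule on 4 via 0R0]
7. ~p2, 0   [&-rule on 6]
8. p1, 0   [&-rule on 6]
9. (p1 -> ~p3) | p1, 1   [<>-rule on 3: fresh world 1, 0R1]
10. ~p2 & p1, 1   [[]-rule on 4 via 0R1]
11. ~p2, 1   [&-rule on 10]
12. p1, 1   [&-rule on 10]
13. p1 -> ~p3, 1   [|-rule on 9 (branches; this branch)]
14. ~p3, 1   [->-rule on 13 (branches; this branch)]
15. ~[](~p2 & p1), 2   [~[]-rule on 5: fresh world 2, 0R2]
16. ~p2 & p1, 2   [[]-rule on 4 via 0R2]
17. ~p2, 2   [&-rule on 16]
18. p1, 2   [&-rule on 16]
19. ~(~p2 & p1), 3   [~[]-rule on 15: fresh world 3, 2R3]
20. ~p2 & p1, 3   [[]-rule on 4 via 0R3]
21. ~p2, 3   [&-rule on 20]
22. p1, 3   [&-rule on 20]
23. ~p1, 3   [~&-rule on 19 (branches; this branch)]
Accessibility: 0R0, 0R1, 0R2, 0R3, 1R1, 2R2, 2R3, 3R3
Branch closes: p1 and ~p1 both at 3.
Every branch closes (one shown): unsatisfiable in S4, hence also in S5 (every S5-frame is an S4-frame).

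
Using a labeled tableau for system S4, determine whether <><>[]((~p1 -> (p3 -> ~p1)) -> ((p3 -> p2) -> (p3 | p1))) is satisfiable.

Yes, satisfiable

1. <><>[]((~p1 -> (p3 -> ~p1)) -> ((p3 -> p2) -> (p3 | p1))), u
2. <>[]((~p1 -> (p3 -> ~p1)) -> ((p3 -> p2) -> (p3 | p1))), v
3. []((~p1 -> (p3 -> ~p1)) -> ((p3 -> p2) -> (p3 | p1))), w
4. (~p1 -> (p3 -> ~p1)) -> ((p3 -> p2) -> (p3 | p1)), w
5. (p3 -> p2) -> (p3 | p1), w
6. p3 | p1, w
7. p1, w
Accessibility: uRu, uRv, uRw, vRv, vRw, wRw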